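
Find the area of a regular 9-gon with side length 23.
For a regular 9-gon with side length s = 23:
Apothem a = s / (2*tan(pi/9)) = 23 / (2*tan(pi/9)) ≈ 31.59599
Perimeter P = 9 * 23 = 207
Area = (1/2) * P * a = (1/2) * 207 * 31.59599 = 3270.18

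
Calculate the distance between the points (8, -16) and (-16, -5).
Using the distance formula: d = sqrt((x₂-x₁)² + (y₂-y₁)²)
dx = (-16) - 8 = -24
dy = (-5) - (-16) = 11
d = sqrt((-24)² + 11²) = sqrt(576 + 121) = sqrt(697) = 26.40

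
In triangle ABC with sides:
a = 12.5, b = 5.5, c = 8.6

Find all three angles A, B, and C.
By the law of cosines:
cos(A) = (b² + c² - a²)/(2bc) = -0.550106  →  A = 123.4°
cos(B) = (a² + c² - b²)/(2ac) = 0.930047  →  B = 21.56°
cos(C) = (a² + b² - c²)/(2ab) = 0.818473  →  C = 35.07°
Check: A + B + C = 180.0° ✓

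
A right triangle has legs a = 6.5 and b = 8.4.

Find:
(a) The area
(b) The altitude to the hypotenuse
(a) Area = ½ab = ½·6.5·8.4 = 27.3
(b) Hypotenuse c = √(6.5² + 8.4²) = √112.81 = 10.6212
    Area = ½·c·h_c  →  h_c = 2·Area/c = 2·27.3/10.6212 = 5.141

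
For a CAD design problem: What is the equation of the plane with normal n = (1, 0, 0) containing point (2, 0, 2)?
d = n·P = (1)(2) + (0)(0) + (0)(2) = 2
Plane: x = 2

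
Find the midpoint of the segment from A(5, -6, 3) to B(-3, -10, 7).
Midpoint = ((5-3)/2, (-6-10)/2, (3+7)/2) = (1, -8, 5)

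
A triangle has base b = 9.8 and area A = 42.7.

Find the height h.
A = ½bh  →  h = 2A/b
h = 2·42.7/9.8 = 8.714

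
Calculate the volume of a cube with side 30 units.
Volume = s³
Volume = 30³
Volume = 27000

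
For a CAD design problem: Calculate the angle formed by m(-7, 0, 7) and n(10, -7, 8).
m·n = -14, |m|² = 98, |n|² = 213
cos θ = -14/√20874 ≈ -0.0969
θ ≈ 95.56°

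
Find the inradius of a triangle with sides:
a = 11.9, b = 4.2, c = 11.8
s = (a+b+c)/2 = (11.9+4.2+11.8)/2 = 13.95
Area = √(s(s-a)(s-b)(s-c)) = √(13.95·2.05·9.75·2.15) = 24.4842
r = Area/s = 24.4842/13.95 = 1.755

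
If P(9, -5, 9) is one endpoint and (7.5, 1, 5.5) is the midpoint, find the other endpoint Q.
Q = (2×7.5 - 9, 2×1 - (-5), 2×5.5 - 9) = (6, 7, 2)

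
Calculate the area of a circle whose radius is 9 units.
Area = pi * r²
Area = pi * 9²
Area = pi * 81
Area = 254.47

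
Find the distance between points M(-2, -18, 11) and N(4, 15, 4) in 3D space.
d = √[(6)² + (33)² + (-7)²] = √1174 = 34.26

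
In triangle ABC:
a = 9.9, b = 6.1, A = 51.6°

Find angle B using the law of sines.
sin(B)/b = sin(A)/a
sin(B) = b·sin(A)/a = 6.1·sin(51.6°)/9.9 = 0.482882
B = arcsin(0.482882) = 28.87°  (b ≤ a, so B ≤ A and the acute solution is unique)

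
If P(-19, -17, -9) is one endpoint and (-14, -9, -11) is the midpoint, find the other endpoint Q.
Q = (2×(-14) - (-19), 2×(-9) - (-17), 2×(-11) - (-9)) = (-9, -1, -13)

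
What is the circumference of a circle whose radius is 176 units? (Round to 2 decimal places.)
Circumference = 2 * pi * r
Circumference = 2 * pi * 176
Circumference = 1105.84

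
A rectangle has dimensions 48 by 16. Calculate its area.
Area = length * width
Area = 48 * 16
Area = 768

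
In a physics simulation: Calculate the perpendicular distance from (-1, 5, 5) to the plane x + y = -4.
d = |1(-1) + 1(5) + 0(5) - (-4)| / √(1² + 1² + 0²) = 8/√2 = 5.657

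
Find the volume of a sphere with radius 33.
Volume = (4/3) * pi * r³
Volume = (4/3) * pi * 33³
Volume = (4/3) * pi * 35937
Volume = 150532.55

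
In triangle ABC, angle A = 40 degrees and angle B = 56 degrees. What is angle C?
Sum of angles in a triangle = 180 degrees
Third angle = 180 - 40 - 56
Third angle = 84 degrees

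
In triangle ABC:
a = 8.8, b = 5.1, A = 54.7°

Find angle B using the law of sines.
sin(B)/b = sin(A)/a
sin(B) = b·sin(A)/a = 5.1·sin(54.7°)/8.8 = 0.472989
B = arcsin(0.472989) = 28.23°  (b ≤ a, so B ≤ A and the acute solution is unique)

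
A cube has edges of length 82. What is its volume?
Volume = s³
Volume = 82³
Volume = 551368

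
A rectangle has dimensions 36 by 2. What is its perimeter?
Perimeter = 2 * (length + width)
Perimeter = 2 * (36 + 2)
Perimeter = 2 * 38
Perimeter = 76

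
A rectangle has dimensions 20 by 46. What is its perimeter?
Perimeter = 2 * (length + width)
Perimeter = 2 * (20 + 46)
Perimeter = 2 * 66
Perimeter = 132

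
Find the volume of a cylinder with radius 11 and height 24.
Volume = pi * r² * h
Volume = pi * 11² * 24
Volume = pi * 121 * 24
Volume = pi * 2904
Volume = 9123.19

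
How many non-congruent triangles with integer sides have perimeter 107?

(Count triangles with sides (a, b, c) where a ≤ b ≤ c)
With a ≤ b ≤ c and a + b + c = 107, the triangle inequality a + b > c gives c < 107/2, so c ≤ 53.
Iterate a from 1 to ⌊p/3⌋ = 35; for each a, b ranges from a to ⌊(p−a)/2⌋ with c = p − a − b, keeping only c ≥ b.
Triples: (1, 53, 53), (2, 52, 53), (3, 51, 53), …
Count = 252 triangles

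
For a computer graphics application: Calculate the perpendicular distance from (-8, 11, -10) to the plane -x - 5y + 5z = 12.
d = |(-1)(-8) + (-5)(11) + 5(-10) - (12)| / √((-1)² + (-5)² + 5²) = 109/√51 = 15.26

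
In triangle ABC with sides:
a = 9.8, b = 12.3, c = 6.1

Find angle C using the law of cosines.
cos(C) = (a² + b² - c²)/(2ab)
cos(C) = (9.8² + 12.3² - 6.1²)/(2·9.8·12.3) = 210.12/241.08 = 0.871578
C = arccos(0.871578) = 29.36°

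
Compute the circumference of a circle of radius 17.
Circumference = 2 * pi * r
Circumference = 2 * pi * 17
Circumference = 106.81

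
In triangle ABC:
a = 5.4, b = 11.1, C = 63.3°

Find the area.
Using A = ½ab·sin(C):
A = ½·5.4·11.1·sin(63.3°) = ½·59.94·0.893371 = 26.77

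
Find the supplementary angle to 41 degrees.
Supplementary angles sum to 180 degrees.
Other angle = 180 - 41
Other angle = 139 degrees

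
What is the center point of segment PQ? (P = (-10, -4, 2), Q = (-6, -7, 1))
Midpoint = ((-10-6)/2, (-4-7)/2, (2+1)/2) = (-8, -5.5, 1.5)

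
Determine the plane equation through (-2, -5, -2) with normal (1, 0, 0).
d = n·P = (1)(-2) + (0)(-5) + (0)(-2) = -2
Plane: x = -2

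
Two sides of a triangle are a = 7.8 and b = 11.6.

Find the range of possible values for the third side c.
By the triangle inequality: |a - b| < c < a + b
|7.8 - 11.6| < c < 7.8 + 11.6
3.8 < c < 19.4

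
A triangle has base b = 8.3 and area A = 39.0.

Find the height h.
A = ½bh  →  h = 2A/b
h = 2·39.0/8.3 = 9.398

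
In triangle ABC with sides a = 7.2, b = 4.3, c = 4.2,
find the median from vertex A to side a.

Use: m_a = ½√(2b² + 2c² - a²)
m_a = ½√(2·4.3² + 2·4.2² - 7.2²)
m_a = ½√(36.98 + 35.28 - 51.84) = ½√20.42 = 2.259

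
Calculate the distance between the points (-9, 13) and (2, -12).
Using the distance formula: d = sqrt((x₂-x₁)² + (y₂-y₁)²)
dx = 2 - (-9) = 11
dy = (-12) - 13 = -25
d = sqrt(11² + (-25)²) = sqrt(121 + 625) = sqrt(746) = 27.31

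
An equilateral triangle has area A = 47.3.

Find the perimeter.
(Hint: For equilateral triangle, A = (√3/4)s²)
A = (√3/4)s²  →  s² = 4A/√3 = 4·47.3/√3 = 109.235
s = 10.4515
Perimeter = 3s = 31.35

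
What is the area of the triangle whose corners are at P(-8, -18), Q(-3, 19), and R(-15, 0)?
Using the coordinate formula: Area = (1/2)|x₁(y₂-y₃) + x₂(y₃-y₁) + x₃(y₁-y₂)|
Area = (1/2)|(-8)(19-0) + (-3)(0-(-18)) + (-15)((-18)-19)|
Area = (1/2)|(-8)*19 + (-3)*18 + (-15)*(-37)|
Area = (1/2)|(-152) + (-54) + 555|
Area = (1/2)*349 = 174.50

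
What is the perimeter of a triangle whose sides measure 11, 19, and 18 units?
Perimeter = sum of all sides
Perimeter = 11 + 19 + 18
Perimeter = 48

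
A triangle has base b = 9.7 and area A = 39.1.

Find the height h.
A = ½bh  →  h = 2A/b
h = 2·39.1/9.7 = 8.062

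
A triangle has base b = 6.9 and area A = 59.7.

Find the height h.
A = ½bh  →  h = 2A/b
h = 2·59.7/6.9 = 17.3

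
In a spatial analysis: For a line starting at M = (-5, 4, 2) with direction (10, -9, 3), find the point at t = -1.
P(-1) = (-5 + 10(-1), 4 + (-9)(-1), 2 + 3(-1)) = (-15, 13, -1)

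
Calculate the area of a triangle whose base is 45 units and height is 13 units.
Area = (1/2) * base * height
Area = (1/2) * 45 * 13
Area = 292.50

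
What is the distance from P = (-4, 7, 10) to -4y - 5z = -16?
d = |0(-4) + (-4)(7) + (-5)(10) - (-16)| / √(0² + (-4)² + (-5)²) = 62/√41 = 9.683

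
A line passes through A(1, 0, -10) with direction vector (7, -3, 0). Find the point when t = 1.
P(1) = (1 + 7(1), 0 + (-3)(1), -10 + 0(1)) = (8, -3, -10)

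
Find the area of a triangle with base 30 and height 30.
Area = (1/2) * base * height
Area = (1/2) * 30 * 30
Area = 450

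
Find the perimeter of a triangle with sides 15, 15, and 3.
Perimeter = sum of all sides
Perimeter = 15 + 15 + 3
Perimeter = 33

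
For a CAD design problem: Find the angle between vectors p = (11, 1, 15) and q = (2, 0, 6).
p·q = 112, |p|² = 347, |q|² = 40
cos θ = 112/√13880 ≈ 0.9507
θ ≈ 18.07°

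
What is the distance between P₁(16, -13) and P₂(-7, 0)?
Using the distance formula: d = sqrt((x₂-x₁)² + (y₂-y₁)²)
dx = (-7) - 16 = -23
dy = 0 - (-13) = 13
d = sqrt((-23)² + 13²) = sqrt(529 + 169) = sqrt(698) = 26.42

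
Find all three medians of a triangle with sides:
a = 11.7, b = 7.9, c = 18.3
Using m_x = ½√(2y² + 2z² - x²):
m_a = ½√(2·7.9² + 2·18.3² - 11.7²) = ½√657.71 = 12.82
m_b = ½√(2·11.7² + 2·18.3² - 7.9²) = ½√881.15 = 14.84
m_c = ½√(2·11.7² + 2·7.9² - 18.3²) = ½√63.71 = 3.991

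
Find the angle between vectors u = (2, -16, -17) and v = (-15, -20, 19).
u·v = -33, |u|² = 549, |v|² = 986
cos θ = -33/√541314 ≈ -0.04485
θ ≈ 92.57°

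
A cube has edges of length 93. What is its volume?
Volume = s³
Volume = 93³
Volume = 804357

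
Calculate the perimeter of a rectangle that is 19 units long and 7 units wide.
Perimeter = 2 * (length + width)
Perimeter = 2 * (19 + 7)
Perimeter = 2 * 26
Perimeter = 52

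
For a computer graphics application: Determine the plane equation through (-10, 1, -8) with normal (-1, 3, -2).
d = n·P = (-1)(-10) + (3)(1) + (-2)(-8) = 29
Plane: -x + 3y - 2z = 29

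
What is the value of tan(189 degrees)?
tan(189 degrees) = 0.1584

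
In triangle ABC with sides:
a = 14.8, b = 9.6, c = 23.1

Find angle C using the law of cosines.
cos(C) = (a² + b² - c²)/(2ab)
cos(C) = (14.8² + 9.6² - 23.1²)/(2·14.8·9.6) = -222.41/284.16 = -0.782693
C = arccos(-0.782693) = 141.5°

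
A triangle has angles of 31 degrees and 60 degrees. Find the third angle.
Sum of angles in a triangle = 180 degrees
Third angle = 180 - 31 - 60
Third angle = 89 degrees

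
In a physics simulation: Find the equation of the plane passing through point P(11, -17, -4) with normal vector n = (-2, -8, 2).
d = n·P = (-2)(11) + (-8)(-17) + (2)(-4) = 106
Plane: -2x - 8y + 2z = 106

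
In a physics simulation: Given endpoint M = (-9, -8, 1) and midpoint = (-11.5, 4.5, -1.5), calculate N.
N = (2×(-11.5) - (-9), 2×4.5 - (-8), 2×(-1.5) - 1) = (-14, 17, -4)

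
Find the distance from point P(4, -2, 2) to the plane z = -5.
d = |0(4) + 0(-2) + 1(2) - (-5)| / √(0² + 0² + 1²) = 7/√1 = 7.0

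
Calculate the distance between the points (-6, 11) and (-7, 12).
Using the distance formula: d = sqrt((x₂-x₁)² + (y₂-y₁)²)
dx = (-7) - (-6) = -1
dy = 12 - 11 = 1
d = sqrt((-1)² + 1²) = sqrt(1 + 1) = sqrt(2) = 1.41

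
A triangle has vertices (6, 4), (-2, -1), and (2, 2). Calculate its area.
Using the coordinate formula: Area = (1/2)|x₁(y₂-y₃) + x₂(y₃-y₁) + x₃(y₁-y₂)|
Area = (1/2)|6((-1)-2) + (-2)(2-4) + 2(4-(-1))|
Area = (1/2)|6*(-3) + (-2)*(-2) + 2*5|
Area = (1/2)|(-18) + 4 + 10|
Area = (1/2)*4 = 2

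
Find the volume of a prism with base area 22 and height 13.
Volume = base area * height
Volume = 22 * 13
Volume = 286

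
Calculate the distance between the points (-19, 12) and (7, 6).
Using the distance formula: d = sqrt((x₂-x₁)² + (y₂-y₁)²)
dx = 7 - (-19) = 26
dy = 6 - 12 = -6
d = sqrt(26² + (-6)²) = sqrt(676 + 36) = sqrt(712) = 26.68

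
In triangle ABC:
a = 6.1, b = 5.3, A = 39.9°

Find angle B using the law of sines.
sin(B)/b = sin(A)/a
sin(B) = b·sin(A)/a = 5.3·sin(39.9°)/6.1 = 0.557325
B = arcsin(0.557325) = 33.87°  (b ≤ a, so B ≤ A and the acute solution is unique)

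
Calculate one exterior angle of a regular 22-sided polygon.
Exterior angle of a regular n-gon = 360/n
Exterior angle = 360/22
Exterior angle = 16.36 degrees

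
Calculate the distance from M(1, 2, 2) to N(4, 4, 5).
d = √[(3)² + (2)² + (3)²] = √22 = 4.69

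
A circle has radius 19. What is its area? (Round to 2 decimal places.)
Area = pi * r²
Area = pi * 19²
Area = pi * 361
Area = 1134.11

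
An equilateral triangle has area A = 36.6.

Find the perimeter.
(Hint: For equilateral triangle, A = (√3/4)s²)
A = (√3/4)s²  →  s² = 4A/√3 = 4·36.6/√3 = 84.5241
s = 9.1937
Perimeter = 3s = 27.58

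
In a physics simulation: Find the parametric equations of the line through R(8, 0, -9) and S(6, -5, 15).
Direction vector d = S - R = (-2, -5, 24)
x = 8 - 2t, y = 0 - 5t, z = -9 + 24t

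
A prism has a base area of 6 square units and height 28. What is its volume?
Volume = base area * height
Volume = 6 * 28
Volume = 168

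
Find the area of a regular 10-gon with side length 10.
For a regular 10-gon with side length s = 10:
Apothem a = s / (2*tan(pi/10)) = 10 / (2*tan(pi/10)) ≈ 15.3884
Perimeter P = 10 * 10 = 100
Area = (1/2) * P * a = (1/2) * 100 * 15.3884 = 769.42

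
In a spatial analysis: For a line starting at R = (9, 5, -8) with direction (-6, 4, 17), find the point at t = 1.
P(1) = (9 + (-6)(1), 5 + 4(1), -8 + 17(1)) = (3, 9, 9)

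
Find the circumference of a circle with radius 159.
Circumference = 2 * pi * r
Circumference = 2 * pi * 159
Circumference = 999.03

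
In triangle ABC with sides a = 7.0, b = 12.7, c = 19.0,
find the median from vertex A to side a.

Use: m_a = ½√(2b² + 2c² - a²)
m_a = ½√(2·12.7² + 2·19.0² - 7.0²)
m_a = ½√(322.58 + 722 - 49) = ½√995.58 = 15.78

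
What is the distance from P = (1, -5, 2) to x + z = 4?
d = |1(1) + 0(-5) + 1(2) - (4)| / √(1² + 0² + 1²) = 1/√2 = 0.7071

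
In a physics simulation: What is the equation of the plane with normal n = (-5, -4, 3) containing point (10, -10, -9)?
d = n·P = (-5)(10) + (-4)(-10) + (3)(-9) = -37
Plane: -5x - 4y + 3z = -37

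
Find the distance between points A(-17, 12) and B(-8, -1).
Using the distance formula: d = sqrt((x₂-x₁)² + (y₂-y₁)²)
dx = (-8) - (-17) = 9
dy = (-1) - 12 = -13
d = sqrt(9² + (-13)²) = sqrt(81 + 169) = sqrt(250) = 15.81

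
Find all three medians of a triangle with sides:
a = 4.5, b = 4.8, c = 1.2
Using m_x = ½√(2y² + 2z² - x²):
m_a = ½√(2·4.8² + 2·1.2² - 4.5²) = ½√28.71 = 2.679
m_b = ½√(2·4.5² + 2·1.2² - 4.8²) = ½√20.34 = 2.255
m_c = ½√(2·4.5² + 2·4.8² - 1.2²) = ½√85.14 = 4.614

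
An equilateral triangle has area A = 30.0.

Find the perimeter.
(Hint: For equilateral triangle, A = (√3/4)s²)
A = (√3/4)s²  →  s² = 4A/√3 = 4·30.0/√3 = 69.282
s = 8.32358
Perimeter = 3s = 24.97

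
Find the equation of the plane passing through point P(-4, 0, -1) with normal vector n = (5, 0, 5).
d = n·P = (5)(-4) + (0)(0) + (5)(-1) = -25
Plane: 5x + 5z = -25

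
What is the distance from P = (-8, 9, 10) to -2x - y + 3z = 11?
d = |(-2)(-8) + (-1)(9) + 3(10) - (11)| / √((-2)² + (-1)² + 3²) = 26/√14 = 6.949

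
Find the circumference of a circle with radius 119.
Circumference = 2 * pi * r
Circumference = 2 * pi * 119
Circumference = 747.70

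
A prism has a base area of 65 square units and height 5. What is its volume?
Volume = base area * height
Volume = 65 * 5
Volume = 325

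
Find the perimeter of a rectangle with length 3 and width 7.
Perimeter = 2 * (length + width)
Perimeter = 2 * (3 + 7)
Perimeter = 2 * 10
Perimeter = 20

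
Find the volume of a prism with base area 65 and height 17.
Volume = base area * height
Volume = 65 * 17
Volume = 1105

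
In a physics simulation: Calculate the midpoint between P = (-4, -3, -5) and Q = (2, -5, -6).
Midpoint = ((-4+2)/2, (-3-5)/2, (-5-6)/2) = (-1, -4, -5.5)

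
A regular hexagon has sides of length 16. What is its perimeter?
Perimeter = number of sides * side length
Perimeter = 6 * 16
Perimeter = 96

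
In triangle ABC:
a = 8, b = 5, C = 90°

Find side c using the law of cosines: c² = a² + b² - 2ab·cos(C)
c² = 8² + 5² - 2·8·5·cos(90°)
c² = 64 + 25 - 80·0.0000 = 89
c = √89 = 9.434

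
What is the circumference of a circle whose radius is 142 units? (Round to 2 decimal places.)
Circumference = 2 * pi * r
Circumference = 2 * pi * 142
Circumference = 892.21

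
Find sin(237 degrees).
sin(237 degrees) = -0.8387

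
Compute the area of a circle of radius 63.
Area = pi * r²
Area = pi * 63²
Area = pi * 3969
Area = 12468.98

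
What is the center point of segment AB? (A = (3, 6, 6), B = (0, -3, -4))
Midpoint = ((3+0)/2, (6-3)/2, (6-4)/2) = (1.5, 1.5, 1)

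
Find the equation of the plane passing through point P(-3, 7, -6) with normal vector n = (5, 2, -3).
d = n·P = (5)(-3) + (2)(7) + (-3)(-6) = 17
Plane: 5x + 2y - 3z = 17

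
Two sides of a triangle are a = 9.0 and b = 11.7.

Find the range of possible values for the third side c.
By the triangle inequality: |a - b| < c < a + b
|9.0 - 11.7| < c < 9.0 + 11.7
2.7 < c < 20.7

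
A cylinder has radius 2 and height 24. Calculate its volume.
Volume = pi * r² * h
Volume = pi * 2² * 24
Volume = pi * 4 * 24
Volume = pi * 96
Volume = 301.59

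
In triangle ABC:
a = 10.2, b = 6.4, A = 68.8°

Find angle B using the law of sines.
sin(B)/b = sin(A)/a
sin(B) = b·sin(A)/a = 6.4·sin(68.8°)/10.2 = 0.584987
B = arcsin(0.584987) = 35.8°  (b ≤ a, so B ≤ A and the acute solution is unique)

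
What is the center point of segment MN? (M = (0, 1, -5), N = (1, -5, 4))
Midpoint = ((0+1)/2, (1-5)/2, (-5+4)/2) = (0.5, -2, -0.5)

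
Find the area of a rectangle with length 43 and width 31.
Area = length * width
Area = 43 * 31
Area = 1333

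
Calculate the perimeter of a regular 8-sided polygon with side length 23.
Perimeter = number of sides * side length
Perimeter = 8 * 23
Perimeter = 184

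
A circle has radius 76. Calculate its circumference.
Circumference = 2 * pi * r
Circumference = 2 * pi * 76
Circumference = 477.52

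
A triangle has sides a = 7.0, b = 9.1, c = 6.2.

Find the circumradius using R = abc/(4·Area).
s = (a+b+c)/2 = 11.15
Area = √(s(s-a)(s-b)(s-c)) = √(11.15·4.15·2.05·4.95) = 21.6691
R = abc/(4·Area) = (7.0·9.1·6.2)/(4·21.6691) = 394.94/86.6764 = 4.556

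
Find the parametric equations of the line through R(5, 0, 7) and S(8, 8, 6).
Direction vector d = S - R = (3, 8, -1)
x = 5 + 3t, y = 0 + 8t, z = 7 - t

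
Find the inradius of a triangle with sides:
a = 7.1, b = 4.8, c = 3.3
s = (a+b+c)/2 = (7.1+4.8+3.3)/2 = 7.6
Area = √(s(s-a)(s-b)(s-c)) = √(7.6·0.5·2.8·4.3) = 6.76402
r = Area/s = 6.76402/7.6 = 0.89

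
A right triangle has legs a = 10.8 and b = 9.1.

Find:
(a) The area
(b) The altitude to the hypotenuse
(a) Area = ½ab = ½·10.8·9.1 = 49.14
(b) Hypotenuse c = √(10.8² + 9.1²) = √199.45 = 14.1227
    Area = ½·c·h_c  →  h_c = 2·Area/c = 2·49.14/14.1227 = 6.959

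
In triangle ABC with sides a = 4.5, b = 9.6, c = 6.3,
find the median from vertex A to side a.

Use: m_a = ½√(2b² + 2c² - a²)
m_a = ½√(2·9.6² + 2·6.3² - 4.5²)
m_a = ½√(184.32 + 79.38 - 20.25) = ½√243.45 = 7.801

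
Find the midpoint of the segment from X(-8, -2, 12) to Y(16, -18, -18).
Midpoint = ((-8+16)/2, (-2-18)/2, (12-18)/2) = (4, -10, -3)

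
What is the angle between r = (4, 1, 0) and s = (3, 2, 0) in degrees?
r·s = 14, |r|² = 17, |s|² = 13
cos θ = 14/√221 ≈ 0.9417
θ ≈ 19.65°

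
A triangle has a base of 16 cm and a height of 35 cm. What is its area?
Area = (1/2) * base * height
Area = (1/2) * 16 * 35
Area = 280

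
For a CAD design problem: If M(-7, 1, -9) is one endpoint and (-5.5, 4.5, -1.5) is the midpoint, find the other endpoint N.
N = (2×(-5.5) - (-7), 2×4.5 - 1, 2×(-1.5) - (-9)) = (-4, 8, 6)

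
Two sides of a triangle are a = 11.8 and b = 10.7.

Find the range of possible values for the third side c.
By the triangle inequality: |a - b| < c < a + b
|11.8 - 10.7| < c < 11.8 + 10.7
1.1 < c < 22.5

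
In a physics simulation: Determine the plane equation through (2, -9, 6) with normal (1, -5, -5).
d = n·P = (1)(2) + (-5)(-9) + (-5)(6) = 17
Plane: x - 5y - 5z = 17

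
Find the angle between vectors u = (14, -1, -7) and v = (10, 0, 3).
u·v = 119, |u|² = 246, |v|² = 109
cos θ = 119/√26814 ≈ 0.7267
θ ≈ 43.39°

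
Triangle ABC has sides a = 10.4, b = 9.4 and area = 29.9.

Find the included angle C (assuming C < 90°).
Area = ½ab·sin(C)  →  sin(C) = 2·Area/(ab)
sin(C) = 2·29.9/(10.4·9.4) = 0.611702
C = arcsin(0.611702) = 37.71°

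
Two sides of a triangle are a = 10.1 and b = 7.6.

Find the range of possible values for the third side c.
By the triangle inequality: |a - b| < c < a + b
|10.1 - 7.6| < c < 10.1 + 7.6
2.5 < c < 17.7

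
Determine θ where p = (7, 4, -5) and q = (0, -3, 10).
p·q = -62, |p|² = 90, |q|² = 109
cos θ = -62/√9810 ≈ -0.626
θ ≈ 128.8°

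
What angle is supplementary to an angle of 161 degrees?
Supplementary angles sum to 180 degrees.
Other angle = 180 - 161
Other angle = 19 degrees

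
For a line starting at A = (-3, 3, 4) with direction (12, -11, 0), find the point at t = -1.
P(-1) = (-3 + 12(-1), 3 + (-11)(-1), 4 + 0(-1)) = (-15, 14, 4)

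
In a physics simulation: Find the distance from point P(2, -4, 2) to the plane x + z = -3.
d = |1(2) + 0(-4) + 1(2) - (-3)| / √(1² + 0² + 1²) = 7/√2 = 4.95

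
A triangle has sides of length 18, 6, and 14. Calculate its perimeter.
Perimeter = sum of all sides
Perimeter = 18 + 6 + 14
Perimeter = 38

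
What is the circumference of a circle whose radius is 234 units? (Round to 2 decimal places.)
Circumference = 2 * pi * r
Circumference = 2 * pi * 234
Circumference = 1470.27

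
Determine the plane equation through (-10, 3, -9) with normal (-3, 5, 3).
d = n·P = (-3)(-10) + (5)(3) + (3)(-9) = 18
Plane: -3x + 5y + 3z = 18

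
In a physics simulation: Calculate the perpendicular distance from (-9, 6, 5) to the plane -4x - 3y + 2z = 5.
d = |(-4)(-9) + (-3)(6) + 2(5) - (5)| / √((-4)² + (-3)² + 2²) = 23/√29 = 4.271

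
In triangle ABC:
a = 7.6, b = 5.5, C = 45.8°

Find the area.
Using A = ½ab·sin(C):
A = ½·7.6·5.5·sin(45.8°) = ½·41.8·0.716911 = 14.98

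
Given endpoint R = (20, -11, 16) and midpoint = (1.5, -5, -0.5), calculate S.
S = (2×1.5 - 20, 2×(-5) - (-11), 2×(-0.5) - 16) = (-17, 1, -17)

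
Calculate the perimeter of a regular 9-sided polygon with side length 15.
Perimeter = number of sides * side length
Perimeter = 9 * 15
Perimeter = 135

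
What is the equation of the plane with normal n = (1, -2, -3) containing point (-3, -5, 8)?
d = n·P = (1)(-3) + (-2)(-5) + (-3)(8) = -17
Plane: x - 2y - 3z = -17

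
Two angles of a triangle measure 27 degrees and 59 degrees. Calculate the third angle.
Sum of angles in a triangle = 180 degrees
Third angle = 180 - 27 - 59
Third angle = 94 degrees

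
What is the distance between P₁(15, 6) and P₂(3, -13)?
Using the distance formula: d = sqrt((x₂-x₁)² + (y₂-y₁)²)
dx = 3 - 15 = -12
dy = (-13) - 6 = -19
d = sqrt((-12)² + (-19)²) = sqrt(144 + 361) = sqrt(505) = 22.47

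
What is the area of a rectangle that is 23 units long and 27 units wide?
Area = length * width
Area = 23 * 27
Area = 621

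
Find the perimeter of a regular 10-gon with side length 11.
Perimeter = number of sides * side length
Perimeter = 10 * 11
Perimeter = 110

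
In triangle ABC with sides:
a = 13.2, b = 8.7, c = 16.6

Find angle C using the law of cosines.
cos(C) = (a² + b² - c²)/(2ab)
cos(C) = (13.2² + 8.7² - 16.6²)/(2·13.2·8.7) = -25.63/229.68 = -0.111590
C = arccos(-0.111590) = 96.41°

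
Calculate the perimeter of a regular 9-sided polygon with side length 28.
Perimeter = number of sides * side length
Perimeter = 9 * 28
Perimeter = 252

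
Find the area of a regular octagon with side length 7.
For a regular 8-gon with side length s = 7:
Apothem a = s / (2*tan(pi/8)) = 7 / (2*tan(pi/8)) ≈ 8.4497
Perimeter P = 8 * 7 = 56
Area = (1/2) * P * a = (1/2) * 56 * 8.4497 = 236.59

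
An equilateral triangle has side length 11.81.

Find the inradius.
For an equilateral triangle, r = s/(2√3) where s is the side.
r = 11.81/(2√3) = 11.81/3.464102 = 3.409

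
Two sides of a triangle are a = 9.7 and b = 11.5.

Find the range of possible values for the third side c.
By the triangle inequality: |a - b| < c < a + b
|9.7 - 11.5| < c < 9.7 + 11.5
1.8 < c < 21.2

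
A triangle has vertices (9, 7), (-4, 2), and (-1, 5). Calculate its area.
Using the coordinate formula: Area = (1/2)|x₁(y₂-y₃) + x₂(y₃-y₁) + x₃(y₁-y₂)|
Area = (1/2)|9(2-5) + (-4)(5-7) + (-1)(7-2)|
Area = (1/2)|9*(-3) + (-4)*(-2) + (-1)*5|
Area = (1/2)|(-27) + 8 + (-5)|
Area = (1/2)*24 = 12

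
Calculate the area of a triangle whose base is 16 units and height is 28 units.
Area = (1/2) * base * height
Area = (1/2) * 16 * 28
Area = 224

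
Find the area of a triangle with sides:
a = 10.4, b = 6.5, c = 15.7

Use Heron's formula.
s = (a+b+c)/2 = (10.4+6.5+15.7)/2 = 16.3
A = √(s(s-a)(s-b)(s-c)) = √(16.3·5.9·9.8·0.6)
A = √565.48 = 23.78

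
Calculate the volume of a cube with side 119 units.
Volume = s³
Volume = 119³
Volume = 1685159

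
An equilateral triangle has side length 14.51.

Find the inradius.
For an equilateral triangle, r = s/(2√3) where s is the side.
r = 14.51/(2√3) = 14.51/3.464102 = 4.189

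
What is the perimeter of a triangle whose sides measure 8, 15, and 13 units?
Perimeter = sum of all sides
Perimeter = 8 + 15 + 13
Perimeter = 36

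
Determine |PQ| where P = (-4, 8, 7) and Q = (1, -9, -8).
d = √[(5)² + (-17)² + (-15)²] = √539 = 23.22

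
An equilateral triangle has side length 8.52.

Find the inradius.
For an equilateral triangle, r = s/(2√3) where s is the side.
r = 8.52/(2√3) = 8.52/3.464102 = 2.46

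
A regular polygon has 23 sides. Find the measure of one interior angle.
Interior angle of a regular n-gon = (n-2)*180/n
Interior angle = (23-2)*180/23
Interior angle = 21*180/23
Interior angle = 3780/23
Interior angle = 164.35 degrees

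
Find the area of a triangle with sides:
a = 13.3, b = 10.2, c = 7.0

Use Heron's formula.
s = (a+b+c)/2 = (13.3+10.2+7.0)/2 = 15.25
A = √(s(s-a)(s-b)(s-c)) = √(15.25·1.95·5.05·8.25)
A = √1238.94 = 35.2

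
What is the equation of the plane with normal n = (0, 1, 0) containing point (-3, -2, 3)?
d = n·P = (0)(-3) + (1)(-2) + (0)(3) = -2
Plane: y = -2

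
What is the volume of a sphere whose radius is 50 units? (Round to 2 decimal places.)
Volume = (4/3) * pi * r³
Volume = (4/3) * pi * 50³
Volume = (4/3) * pi * 125000
Volume = 523598.78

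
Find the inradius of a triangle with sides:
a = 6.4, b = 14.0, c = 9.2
s = (a+b+c)/2 = (6.4+14.0+9.2)/2 = 14.8
Area = √(s(s-a)(s-b)(s-c)) = √(14.8·8.4·0.8·5.6) = 23.5999
r = Area/s = 23.5999/14.8 = 1.595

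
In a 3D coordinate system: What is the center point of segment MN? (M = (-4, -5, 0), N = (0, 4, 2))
Midpoint = ((-4+0)/2, (-5+4)/2, (0+2)/2) = (-2, -0.5, 1)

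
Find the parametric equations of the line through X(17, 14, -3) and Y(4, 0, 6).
Direction vector d = Y - X = (-13, -14, 9)
x = 17 - 13t, y = 14 - 14t, z = -3 + 9t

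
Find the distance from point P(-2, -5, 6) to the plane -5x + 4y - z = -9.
d = |(-5)(-2) + 4(-5) + (-1)(6) - (-9)| / √((-5)² + 4² + (-1)²) = 7/√42 = 1.08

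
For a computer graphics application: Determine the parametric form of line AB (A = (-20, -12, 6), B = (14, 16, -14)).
Direction vector d = B - A = (34, 28, -20)
x = -20 + 34t, y = -12 + 28t, z = 6 - 20t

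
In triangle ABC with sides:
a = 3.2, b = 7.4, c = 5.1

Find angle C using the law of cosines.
cos(C) = (a² + b² - c²)/(2ab)
cos(C) = (3.2² + 7.4² - 5.1²)/(2·3.2·7.4) = 38.99/47.36 = 0.823269
C = arccos(0.823269) = 34.59°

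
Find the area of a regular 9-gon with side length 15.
For a regular 9-gon with side length s = 15:
Apothem a = s / (2*tan(pi/9)) = 15 / (2*tan(pi/9)) ≈ 20.6061
Perimeter P = 9 * 15 = 135
Area = (1/2) * P * a = (1/2) * 135 * 20.6061 = 1390.91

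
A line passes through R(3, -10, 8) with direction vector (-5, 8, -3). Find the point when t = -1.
P(-1) = (3 + (-5)(-1), -10 + 8(-1), 8 + (-3)(-1)) = (8, -18, 11)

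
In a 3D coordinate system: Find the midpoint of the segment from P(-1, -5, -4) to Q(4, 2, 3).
Midpoint = ((-1+4)/2, (-5+2)/2, (-4+3)/2) = (1.5, -1.5, -0.5)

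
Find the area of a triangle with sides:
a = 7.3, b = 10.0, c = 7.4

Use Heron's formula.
s = (a+b+c)/2 = (7.3+10.0+7.4)/2 = 12.35
A = √(s(s-a)(s-b)(s-c)) = √(12.35·5.05·2.35·4.95)
A = √725.49 = 26.93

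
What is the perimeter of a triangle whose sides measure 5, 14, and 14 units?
Perimeter = sum of all sides
Perimeter = 5 + 14 + 14
Perimeter = 33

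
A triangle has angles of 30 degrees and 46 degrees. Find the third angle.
Sum of angles in a triangle = 180 degrees
Third angle = 180 - 30 - 46
Third angle = 104 degrees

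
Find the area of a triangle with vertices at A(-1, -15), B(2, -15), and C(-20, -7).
Using the coordinate formula: Area = (1/2)|x₁(y₂-y₃) + x₂(y₃-y₁) + x₃(y₁-y₂)|
Area = (1/2)|(-1)((-15)-(-7)) + 2((-7)-(-15)) + (-20)((-15)-(-15))|
Area = (1/2)|(-1)*(-8) + 2*8 + (-20)*0|
Area = (1/2)|8 + 16 + 0|
Area = (1/2)*24 = 12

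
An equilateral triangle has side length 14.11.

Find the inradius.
For an equilateral triangle, r = s/(2√3) where s is the side.
r = 14.11/(2√3) = 14.11/3.464102 = 4.073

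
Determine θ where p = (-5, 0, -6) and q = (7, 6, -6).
p·q = 1, |p|² = 61, |q|² = 121
cos θ = 1/√7381 ≈ 0.01164
θ ≈ 89.33°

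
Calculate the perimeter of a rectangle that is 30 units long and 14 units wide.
Perimeter = 2 * (length + width)
Perimeter = 2 * (30 + 14)
Perimeter = 2 * 44
Perimeter = 88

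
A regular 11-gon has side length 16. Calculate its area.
For a regular 11-gon with side length s = 16:
Apothem a = s / (2*tan(pi/11)) = 16 / (2*tan(pi/11)) ≈ 27.2455
Perimeter P = 11 * 16 = 176
Area = (1/2) * P * a = (1/2) * 176 * 27.2455 = 2397.60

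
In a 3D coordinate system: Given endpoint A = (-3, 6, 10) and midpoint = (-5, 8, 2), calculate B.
B = (2×(-5) - (-3), 2×8 - 6, 2×2 - 10) = (-7, 10, -6)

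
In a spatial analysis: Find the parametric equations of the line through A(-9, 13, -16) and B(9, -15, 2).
Direction vector d = B - A = (18, -28, 18)
x = -9 + 18t, y = 13 - 28t, z = -16 + 18t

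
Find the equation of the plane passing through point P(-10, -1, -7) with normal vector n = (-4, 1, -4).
d = n·P = (-4)(-10) + (1)(-1) + (-4)(-7) = 67
Plane: -4x + y - 4z = 67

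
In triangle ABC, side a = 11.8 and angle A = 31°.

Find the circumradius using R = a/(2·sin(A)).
R = a/(2·sin(A)) = 11.8/(2·sin(31°))
R = 11.8/(2·0.515038) = 11.8/1.030076 = 11.46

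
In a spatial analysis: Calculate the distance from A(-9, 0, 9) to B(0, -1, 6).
d = √[(9)² + (-1)² + (-3)²] = √91 = 9.539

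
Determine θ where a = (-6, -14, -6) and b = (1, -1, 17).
a·b = -94, |a|² = 268, |b|² = 291
cos θ = -94/√77988 ≈ -0.3366
θ ≈ 109.7°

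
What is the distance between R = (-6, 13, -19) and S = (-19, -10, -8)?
d = √[(-13)² + (-23)² + (11)²] = √819 = 28.62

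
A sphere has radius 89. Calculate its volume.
Volume = (4/3) * pi * r³
Volume = (4/3) * pi * 89³
Volume = (4/3) * pi * 704969
Volume = 2952967.24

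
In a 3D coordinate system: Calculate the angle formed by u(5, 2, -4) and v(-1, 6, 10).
u·v = -33, |u|² = 45, |v|² = 137
cos θ = -33/√6165 ≈ -0.4203
θ ≈ 114.9°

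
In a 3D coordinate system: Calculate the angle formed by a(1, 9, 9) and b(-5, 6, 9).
a·b = 130, |a|² = 163, |b|² = 142
cos θ = 130/√23146 ≈ 0.8545
θ ≈ 31.3°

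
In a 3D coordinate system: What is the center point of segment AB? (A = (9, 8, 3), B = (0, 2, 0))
Midpoint = ((9+0)/2, (8+2)/2, (3+0)/2) = (4.5, 5, 1.5)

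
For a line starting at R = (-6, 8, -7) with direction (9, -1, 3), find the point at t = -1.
P(-1) = (-6 + 9(-1), 8 + (-1)(-1), -7 + 3(-1)) = (-15, 9, -10)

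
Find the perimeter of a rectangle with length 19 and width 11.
Perimeter = 2 * (length + width)
Perimeter = 2 * (19 + 11)
Perimeter = 2 * 30
Perimeter = 60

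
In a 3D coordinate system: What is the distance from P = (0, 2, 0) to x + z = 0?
d = |1(0) + 0(2) + 1(0) - (0)| / √(1² + 0² + 1²) = 0/√2 = 0.0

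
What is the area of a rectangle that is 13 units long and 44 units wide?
Area = length * width
Area = 13 * 44
Area = 572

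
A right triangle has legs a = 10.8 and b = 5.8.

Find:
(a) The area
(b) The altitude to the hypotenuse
(a) Area = ½ab = ½·10.8·5.8 = 31.32
(b) Hypotenuse c = √(10.8² + 5.8²) = √150.28 = 12.2589
    Area = ½·c·h_c  →  h_c = 2·Area/c = 2·31.32/12.2589 = 5.11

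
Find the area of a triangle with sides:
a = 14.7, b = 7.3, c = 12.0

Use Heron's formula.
s = (a+b+c)/2 = (14.7+7.3+12.0)/2 = 17
A = √(s(s-a)(s-b)(s-c)) = √(17·2.3·9.7·5)
A = √1896.35 = 43.55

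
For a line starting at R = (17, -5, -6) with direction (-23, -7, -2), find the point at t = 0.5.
P(0.5) = (17 + (-23)(0.5), -5 + (-7)(0.5), -6 + (-2)(0.5)) = (5.5, -8.5, -7)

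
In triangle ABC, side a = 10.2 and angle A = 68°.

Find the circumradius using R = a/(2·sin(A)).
R = a/(2·sin(A)) = 10.2/(2·sin(68°))
R = 10.2/(2·0.927184) = 10.2/1.854368 = 5.501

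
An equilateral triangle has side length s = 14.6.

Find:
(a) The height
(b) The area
(a) Height h = s·√3/2 = 14.6·√3/2 = 12.64
(b) Area = (√3/4)·s² = (√3/4)·14.6² = (√3/4)·213.16 = 92.3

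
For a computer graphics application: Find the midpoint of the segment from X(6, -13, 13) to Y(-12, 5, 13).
Midpoint = ((6-12)/2, (-13+5)/2, (13+13)/2) = (-3, -4, 13)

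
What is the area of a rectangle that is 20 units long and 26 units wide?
Area = length * width
Area = 20 * 26
Area = 520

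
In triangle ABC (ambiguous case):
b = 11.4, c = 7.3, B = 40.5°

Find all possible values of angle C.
sin(C)/c = sin(B)/b  →  sin(C) = c·sin(B)/b = 7.3·sin(40.5°)/11.4 = 0.415875
C₁ = arcsin(0.415875) = 24.57°,  C₂ = 180° - C₁ = 155.43°
Check C₂: A = 180° - 40.5° - 155.43° = -15.93° ≤ 0, rejected
C = 24.57° (one solution)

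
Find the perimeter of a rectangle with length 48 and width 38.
Perimeter = 2 * (length + width)
Perimeter = 2 * (48 + 38)
Perimeter = 2 * 86
Perimeter = 172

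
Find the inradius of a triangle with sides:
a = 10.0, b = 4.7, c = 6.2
s = (a+b+c)/2 = (10.0+4.7+6.2)/2 = 10.45
Area = √(s(s-a)(s-b)(s-c)) = √(10.45·0.45·5.75·4.25) = 10.72
r = Area/s = 10.72/10.45 = 1.026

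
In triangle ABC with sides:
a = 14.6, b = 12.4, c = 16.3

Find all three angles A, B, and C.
By the law of cosines:
cos(A) = (b² + c² - a²)/(2bc) = 0.510316  →  A = 59.32°
cos(B) = (a² + c² - b²)/(2ac) = 0.683020  →  B = 46.92°
cos(C) = (a² + b² - c²)/(2ab) = 0.279579  →  C = 73.76°
Check: A + B + C = 180.0° ✓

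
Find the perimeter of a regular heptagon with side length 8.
Perimeter = number of sides * side length
Perimeter = 7 * 8
Perimeter = 56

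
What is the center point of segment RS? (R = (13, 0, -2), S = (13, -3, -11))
Midpoint = ((13+13)/2, (0-3)/2, (-2-11)/2) = (13, -1.5, -6.5)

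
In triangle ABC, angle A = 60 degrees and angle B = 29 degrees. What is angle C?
Sum of angles in a triangle = 180 degrees
Third angle = 180 - 60 - 29
Third angle = 91 degrees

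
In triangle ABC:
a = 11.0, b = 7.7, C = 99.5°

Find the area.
Using A = ½ab·sin(C):
A = ½·11.0·7.7·sin(99.5°) = ½·84.7·0.986286 = 41.77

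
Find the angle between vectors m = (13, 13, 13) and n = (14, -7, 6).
m·n = 169, |m|² = 507, |n|² = 281
cos θ = 169/√142467 ≈ 0.4477
θ ≈ 63.4°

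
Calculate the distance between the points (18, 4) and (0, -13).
Using the distance formula: d = sqrt((x₂-x₁)² + (y₂-y₁)²)
dx = 0 - 18 = -18
dy = (-13) - 4 = -17
d = sqrt((-18)² + (-17)²) = sqrt(324 + 289) = sqrt(613) = 24.76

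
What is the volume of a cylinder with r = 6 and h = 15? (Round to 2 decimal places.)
Volume = pi * r² * h
Volume = pi * 6² * 15
Volume = pi * 36 * 15
Volume = pi * 540
Volume = 1696.46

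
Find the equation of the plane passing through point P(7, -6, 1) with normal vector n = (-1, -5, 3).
d = n·P = (-1)(7) + (-5)(-6) + (3)(1) = 26
Plane: -x - 5y + 3z = 26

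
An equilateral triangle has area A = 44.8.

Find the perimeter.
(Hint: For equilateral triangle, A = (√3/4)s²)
A = (√3/4)s²  →  s² = 4A/√3 = 4·44.8/√3 = 103.461
s = 10.1716
Perimeter = 3s = 30.51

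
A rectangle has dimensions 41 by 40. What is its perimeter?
Perimeter = 2 * (length + width)
Perimeter = 2 * (41 + 40)
Perimeter = 2 * 81
Perimeter = 162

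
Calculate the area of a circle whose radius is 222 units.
Area = pi * r²
Area = pi * 222²
Area = pi * 49284
Area = 154830.25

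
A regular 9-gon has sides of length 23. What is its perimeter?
Perimeter = number of sides * side length
Perimeter = 9 * 23
Perimeter = 207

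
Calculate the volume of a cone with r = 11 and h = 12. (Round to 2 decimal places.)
Volume = (1/3) * pi * r² * h
Volume = (1/3) * pi * 11² * 12
Volume = (1/3) * pi * 121 * 12
Volume = (1/3) * pi * 1452
Volume = 1520.53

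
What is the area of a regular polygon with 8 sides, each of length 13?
For a regular 8-gon with side length s = 13:
Apothem a = s / (2*tan(pi/8)) = 13 / (2*tan(pi/8)) ≈ 15.6924
Perimeter P = 8 * 13 = 104
Area = (1/2) * P * a = (1/2) * 104 * 15.6924 = 816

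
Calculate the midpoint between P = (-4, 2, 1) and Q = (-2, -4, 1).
Midpoint = ((-4-2)/2, (2-4)/2, (1+1)/2) = (-3, -1, 1)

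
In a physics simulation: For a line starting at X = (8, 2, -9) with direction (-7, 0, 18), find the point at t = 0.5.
P(0.5) = (8 + (-7)(0.5), 2 + 0(0.5), -9 + 18(0.5)) = (4.5, 2, 0)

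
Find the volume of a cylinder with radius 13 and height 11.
Volume = pi * r² * h
Volume = pi * 13² * 11
Volume = pi * 169 * 11
Volume = pi * 1859
Volume = 5840.22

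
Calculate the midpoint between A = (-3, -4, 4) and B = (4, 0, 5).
Midpoint = ((-3+4)/2, (-4+0)/2, (4+5)/2) = (0.5, -2, 4.5)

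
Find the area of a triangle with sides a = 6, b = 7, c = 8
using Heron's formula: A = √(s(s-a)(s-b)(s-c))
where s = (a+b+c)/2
s = (6+7+8)/2 = 10.5
A = √(10.5·4.5·3.5·2.5) = √413.4375 = 20.33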